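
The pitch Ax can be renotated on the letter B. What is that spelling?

A## is pitch class 11. The letter B alone is pitch class 11.
Pitch class 11 on B needs no accidental: B.

B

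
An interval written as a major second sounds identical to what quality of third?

diminished

A major second spans 2 semitones.
A third spanning 2 semitones is diminished (the major third is 4).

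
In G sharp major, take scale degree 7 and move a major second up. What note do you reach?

G##

Scale degree 7 of G# major is F##.
A major second (2 semitones) above F## lands on the letter G, giving G##.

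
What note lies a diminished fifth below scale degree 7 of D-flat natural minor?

F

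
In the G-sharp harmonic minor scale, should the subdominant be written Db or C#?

Each scale degree takes a distinct letter name. Degree 4 of a scale on G must use the letter C.
C# and Db are enharmonically the same pitch, but only C# uses the letter C, so it is the correct spelling here.

C#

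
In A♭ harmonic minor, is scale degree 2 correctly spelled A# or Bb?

Bb

Each scale degree takes a distinct letter name. Degree 2 of a scale on A must use the letter B.
Bb and A# are enharmonically the same pitch, but only Bb uses the letter B, so it is the correct spelling here.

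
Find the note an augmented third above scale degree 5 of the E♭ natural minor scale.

Scale degree 5 of Eb natural minor is Bb.
An augmented third (5 semitones) above Bb lands on the letter D, giving D#.

D#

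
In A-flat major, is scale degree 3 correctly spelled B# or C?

C

Each scale degree takes a distinct letter name. Degree 3 of a scale on A must use the letter C.
C and B# are enharmonically the same pitch, but only C uses the letter C, so it is the correct spelling here.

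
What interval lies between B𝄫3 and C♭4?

Counting letters B–C gives a second.
Bbb→Cb = 2 semitones, exactly the major second.

major second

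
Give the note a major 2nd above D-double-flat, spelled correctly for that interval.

D up a major second is E, so the target letter is E.
From Dbb, a major second is 2 semitones up: Ebb.

Ebb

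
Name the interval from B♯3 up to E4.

Counting letters B–C–D–E gives a fourth.
B#→E = 4 semitones, 1 narrower than the perfect fourth (5), so diminished.

diminished fourth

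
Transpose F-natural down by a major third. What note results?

Db

A third below F lands on the letter D.
A major third spans 4 semitones, so F moves to pitch class 1. On the letter D that is Db.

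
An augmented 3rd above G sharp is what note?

A third above G lands on the letter B.
An augmented third spans 5 semitones, so G# moves to pitch class 1. On the letter B that is B##.

B##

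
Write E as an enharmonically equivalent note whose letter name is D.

D##

Plain D sits 2 semitones below E, so on the letter D the same pitch needs a double sharp: D##.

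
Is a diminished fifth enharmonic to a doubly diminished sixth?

Yes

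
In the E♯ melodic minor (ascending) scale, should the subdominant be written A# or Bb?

A#

Each scale degree takes a distinct letter name. Degree 4 of a scale on E must use the letter A.
A# and Bb are enharmonically the same pitch, but only A# uses the letter A, so it is the correct spelling here.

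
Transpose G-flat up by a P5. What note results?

Db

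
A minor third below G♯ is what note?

E#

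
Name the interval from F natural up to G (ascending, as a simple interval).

Counting letters F–G gives a second.
F→G = 2 semitones, exactly the major second.

major second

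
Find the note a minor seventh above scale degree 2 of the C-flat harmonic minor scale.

Cb

Scale degree 2 of Cb harmonic minor is Db.
A minor seventh (10 semitones) above Db lands on the letter C, giving Cb.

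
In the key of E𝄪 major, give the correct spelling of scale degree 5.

B##

Degree 5 takes the letter 4 steps above E, which is B.
In major, degree 5 sits 7 semitones above the tonic. E## + 7 semitones is pitch class 1, spelled on B as B##.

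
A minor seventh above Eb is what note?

Db

E up a major seventh is D#, so the target letter is D.
From Eb, a minor seventh is 10 semitones up: Db.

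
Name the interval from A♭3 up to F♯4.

augmented sixth

Counting letters A–B–C–D–E–F gives a sixth.
Ab→F# = 10 semitones, 1 wider than the major sixth (9), so augmented.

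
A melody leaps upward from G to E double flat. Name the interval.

The letter names run G→E, a span of 5 letter steps, so the interval is some kind of sixth.
G to Ebb is 7 semitones. A major sixth is 9, so 7 makes it diminished.

diminished sixth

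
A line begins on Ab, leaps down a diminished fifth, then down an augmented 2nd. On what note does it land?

A diminished fifth down from Ab is D (letter D, 6 semitones down).
An augmented second down from D is Cb (letter C, 3 semitones down).

Cb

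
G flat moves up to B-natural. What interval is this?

The letter names run G→B, a span of 2 letter steps, so the interval is some kind of third.
Gb to B is 5 semitones. A major third is 4, so 5 makes it augmented.

augmented third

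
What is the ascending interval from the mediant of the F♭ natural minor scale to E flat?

The mediant of Fb natural minor is Abb.
Abb up to Eb: letters A→E make it a fifth; 8 semitones makes it augmented.

augmented fifth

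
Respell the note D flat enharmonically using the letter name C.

C#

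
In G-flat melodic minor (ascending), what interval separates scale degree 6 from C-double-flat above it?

diminished sixth

Scale degree 6 of Gb melodic minor (ascending) is Eb.
Eb up to Cbb: letters E→C make it a sixth; 7 semitones makes it diminished.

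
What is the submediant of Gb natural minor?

The Gb natural minor scale runs Gb Ab Bbb Cb Db Ebb Fb.
Degree 6 is Ebb.

Ebb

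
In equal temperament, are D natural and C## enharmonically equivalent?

D is pitch class 2; C## is pitch class 2.
All spellings map to pitch class 2, so they are enharmonically equivalent.

Yes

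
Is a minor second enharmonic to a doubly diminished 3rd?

Yes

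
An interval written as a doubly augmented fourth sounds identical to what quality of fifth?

A doubly augmented fourth spans 7 semitones.
A fifth spanning 7 semitones is perfect (the perfect fifth is 7).

perfect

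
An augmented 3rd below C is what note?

A third below C lands on the letter A.
An augmented third spans 5 semitones, so C moves to pitch class 7. On the letter A that is Abb.

Abb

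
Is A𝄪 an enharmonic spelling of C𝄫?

No

Two spellings are enharmonically equivalent only if they share a pitch class.
Here A## → 11, Cbb → 10; 10 ≠ 11, so they are not.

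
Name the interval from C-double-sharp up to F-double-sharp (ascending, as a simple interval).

perfect fourth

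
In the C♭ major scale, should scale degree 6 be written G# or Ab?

Ab

Each scale degree takes a distinct letter name. Degree 6 of a scale on C must use the letter A.
Ab and G# are enharmonically the same pitch, but only Ab uses the letter A, so it is the correct spelling here.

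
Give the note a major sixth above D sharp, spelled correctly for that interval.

B#

A sixth above D lands on the letter B.
A major sixth spans 9 semitones, so D# moves to pitch class 0. On the letter B that is B#.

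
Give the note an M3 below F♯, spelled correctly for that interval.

A third below F lands on the letter D.
A major third spans 4 semitones, so F# moves to pitch class 2. On the letter D that is D.

D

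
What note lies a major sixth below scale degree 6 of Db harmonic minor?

Dbb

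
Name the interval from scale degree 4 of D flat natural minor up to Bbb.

minor third

Scale degree 4 of Db natural minor is Gb.
Gb up to Bbb: letters G→B make it a third; 3 semitones makes it minor.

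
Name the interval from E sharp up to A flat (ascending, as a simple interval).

The letter names run E→A, a span of 3 letter steps, so the interval is some kind of fourth.
E# to Ab is 3 semitones. A perfect fourth is 5, so 3 makes it doubly diminished.

doubly diminished fourth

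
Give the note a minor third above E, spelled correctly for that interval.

G

E up a major third is G#, so the target letter is G.
From E, a minor third is 3 semitones up: G.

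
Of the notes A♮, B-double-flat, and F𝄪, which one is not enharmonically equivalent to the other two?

In 12-tone equal temperament, enharmonic equivalents share a pitch class. A is pitch class 9; Bbb is pitch class 9; F## is pitch class 7.
A and Bbb share pitch class 9, while F## is pitch class 7.

F##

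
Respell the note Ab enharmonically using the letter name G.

Ab is pitch class 8. The letter G alone is pitch class 7.
To reach pitch class 8 from G requires an offset of +1 semitone, i.e. sharp: G#.

G#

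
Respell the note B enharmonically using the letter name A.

A##

B is pitch class 11. The letter A alone is pitch class 9.
To reach pitch class 11 from A requires an offset of +2 semitones, i.e. double sharp: A##.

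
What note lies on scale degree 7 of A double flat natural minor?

Gbb

Degree 7 takes the letter 6 steps above A, which is G.
In natural minor, degree 7 sits 10 semitones above the tonic. Abb + 10 semitones is pitch class 5, spelled on G as Gbb.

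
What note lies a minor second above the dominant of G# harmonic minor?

The dominant of G# harmonic minor is D#.
A minor second (1 semitone) above D# lands on the letter E, giving E.

E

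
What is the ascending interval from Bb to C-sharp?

The letter names run B→C, a span of 1 letter step, so the interval is some kind of second.
Bb to C# is 3 semitones. A major second is 2, so 3 makes it augmented.

augmented second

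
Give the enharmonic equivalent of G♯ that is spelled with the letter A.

Ab

G# is pitch class 8. The letter A alone is pitch class 9.
To reach pitch class 8 from A requires an offset of -1 semitone, i.e. flat: Ab.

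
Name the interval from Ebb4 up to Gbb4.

minor third

The letter names run E→G, a span of 2 letter steps, so the interval is some kind of third.
Ebb to Gbb is 3 semitones. A major third is 4, so 3 makes it minor.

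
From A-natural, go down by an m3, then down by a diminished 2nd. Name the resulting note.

A minor third down from A is F# (letter F, 3 semitones down).
A diminished second down from F# is E## (letter E, 0 semitones down).

E##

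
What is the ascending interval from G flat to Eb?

major sixth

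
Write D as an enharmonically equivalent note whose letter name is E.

Ebb

Plain E sits 2 semitones above D, so on the letter E the same pitch needs a double flat: Ebb.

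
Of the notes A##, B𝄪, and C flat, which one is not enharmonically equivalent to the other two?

B##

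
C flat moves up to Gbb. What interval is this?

diminished fifth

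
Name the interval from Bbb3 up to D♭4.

Counting letters B–C–D gives a third.
Bbb→Db = 4 semitones, exactly the major third.

major third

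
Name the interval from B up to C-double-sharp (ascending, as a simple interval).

Counting letters B–C gives a second.
B→C## = 3 semitones, 1 wider than the major second (2), so augmented.

augmented second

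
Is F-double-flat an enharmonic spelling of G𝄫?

No

Fbb is pitch class 3; Gbb is pitch class 5.
The pitch classes differ (3 vs. 5), so they are not enharmonic equivalents.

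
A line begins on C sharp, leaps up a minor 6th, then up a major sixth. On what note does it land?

A minor sixth up from C# is A (letter A, 8 semitones up).
A major sixth up from A is F# (letter F, 9 semitones up).

F#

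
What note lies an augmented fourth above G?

C#

G up a perfect fourth is C, so the target letter is C.
From G, an augmented fourth is 6 semitones up: C#.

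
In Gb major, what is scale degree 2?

Degree 2 takes the letter 1 step above G, which is A.
In major, degree 2 sits 2 semitones above the tonic. Gb + 2 semitones is pitch class 8, spelled on A as Ab.

Ab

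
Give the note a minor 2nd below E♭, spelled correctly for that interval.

D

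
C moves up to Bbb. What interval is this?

Counting letters C–D–E–F–G–A–B gives a seventh.
C→Bbb = 9 semitones, 2 narrower than the major seventh (11), so diminished.

diminished seventh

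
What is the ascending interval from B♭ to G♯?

augmented sixth

Counting letters B–C–D–E–F–G gives a sixth.
Bb→G# = 10 semitones, 1 wider than the major sixth (9), so augmented.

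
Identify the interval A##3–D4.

Counting letters A–B–C–D gives a fourth.
A##→D = 3 semitones, 2 narrower than the perfect fourth (5), so doubly diminished.

doubly diminished fourth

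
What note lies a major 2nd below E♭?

Db

A second below E lands on the letter D.
A major second spans 2 semitones, so Eb moves to pitch class 1. On the letter D that is Db.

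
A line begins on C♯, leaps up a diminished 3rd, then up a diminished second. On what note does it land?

Fbb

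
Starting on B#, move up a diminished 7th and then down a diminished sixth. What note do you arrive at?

A diminished seventh up from B# is A (letter A, 9 semitones up).
A diminished sixth down from A is C## (letter C, 7 semitones down).

C##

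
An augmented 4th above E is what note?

A#

E up a perfect fourth is A, so the target letter is A.
From E, an augmented fourth is 6 semitones up: A#.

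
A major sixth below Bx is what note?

D##

B down a major sixth is D, so the target letter is D.
From B##, a major sixth is 9 semitones down: D##.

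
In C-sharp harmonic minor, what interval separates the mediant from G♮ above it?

The mediant of C# harmonic minor is E.
E up to G: letters E→G make it a third; 3 semitones makes it minor.

minor third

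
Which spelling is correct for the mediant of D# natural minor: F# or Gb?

F#

Each scale degree takes a distinct letter name. Degree 3 of a scale on D must use the letter F.
F# and Gb are enharmonically the same pitch, but only F# uses the letter F, so it is the correct spelling here.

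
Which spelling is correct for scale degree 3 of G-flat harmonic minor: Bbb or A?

Bbb

Each scale degree takes a distinct letter name. Degree 3 of a scale on G must use the letter B.
Bbb and A are enharmonically the same pitch, but only Bbb uses the letter B, so it is the correct spelling here.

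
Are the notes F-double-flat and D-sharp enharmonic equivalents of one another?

Fbb is pitch class 3; D# is pitch class 3.
All spellings map to pitch class 3, so they are enharmonically equivalent.

Yes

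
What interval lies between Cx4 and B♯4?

minor seventh

The letter names run C→B, a span of 6 letter steps, so the interval is some kind of seventh.
C## to B# is 10 semitones. A major seventh is 11, so 10 makes it minor.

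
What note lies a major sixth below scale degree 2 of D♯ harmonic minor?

G#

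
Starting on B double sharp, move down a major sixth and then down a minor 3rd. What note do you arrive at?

B##

A major sixth down from B## is D## (letter D, 9 semitones down).
A minor third down from D## is B## (letter B, 3 semitones down).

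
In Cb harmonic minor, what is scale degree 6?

Abb

Degree 6 takes the letter 5 steps above C, which is A.
In harmonic minor, degree 6 sits 8 semitones above the tonic. Cb + 8 semitones is pitch class 7, spelled on A as Abb.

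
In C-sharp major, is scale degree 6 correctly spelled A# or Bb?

Each scale degree takes a distinct letter name. Degree 6 of a scale on C must use the letter A.
A# and Bb are enharmonically the same pitch, but only A# uses the letter A, so it is the correct spelling here.

A#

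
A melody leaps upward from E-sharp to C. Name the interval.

diminished sixth

Counting letters E–F–G–A–B–C gives a sixth.
E#→C = 7 semitones, 2 narrower than the major sixth (9), so diminished.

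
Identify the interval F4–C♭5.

The letter names run F→C, a span of 4 letter steps, so the interval is some kind of fifth.
F to Cb is 6 semitones. A perfect fifth is 7, so 6 makes it diminished.

diminished fifth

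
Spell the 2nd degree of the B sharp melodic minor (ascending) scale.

C##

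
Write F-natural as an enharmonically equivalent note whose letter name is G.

Gbb

Plain G sits 2 semitones above F, so on the letter G the same pitch needs a double flat: Gbb.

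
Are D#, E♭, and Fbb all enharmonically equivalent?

Yes

D# = pitch class 3 and Eb = pitch class 3 and Fbb = pitch class 3 — the same pitch class, so they are enharmonic equivalents.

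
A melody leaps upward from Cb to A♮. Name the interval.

The letter names run C→A, a span of 5 letter steps, so the interval is some kind of sixth.
Cb to A is 10 semitones. A major sixth is 9, so 10 makes it augmented.

augmented sixth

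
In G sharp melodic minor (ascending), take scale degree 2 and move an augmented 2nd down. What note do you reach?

Scale degree 2 of G# melodic minor (ascending) is A#.
An augmented second (3 semitones) below A# lands on the letter G, giving G.

G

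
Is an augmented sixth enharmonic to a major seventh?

An augmented sixth spans 10 semitones; a major seventh spans 11.
The spans differ, so they are not enharmonic equivalents.

No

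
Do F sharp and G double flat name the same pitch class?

Two spellings are enharmonically equivalent only if they share a pitch class.
Here F# → 6, Gbb → 5; 5 ≠ 6, so they are not.

No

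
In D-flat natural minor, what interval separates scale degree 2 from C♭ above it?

Scale degree 2 of Db natural minor is Eb.
Eb up to Cb: letters E→C make it a sixth; 8 semitones makes it minor.

minor sixth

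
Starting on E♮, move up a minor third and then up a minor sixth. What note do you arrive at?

A minor third up from E is G (letter G, 3 semitones up).
A minor sixth up from G is Eb (letter E, 8 semitones up).

Eb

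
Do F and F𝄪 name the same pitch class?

Two spellings are enharmonically equivalent only if they share a pitch class.
Here F → 5, F## → 7; 5 ≠ 7, so they are not.

No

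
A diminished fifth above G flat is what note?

Dbb

A fifth above G lands on the letter D.
A diminished fifth spans 6 semitones, so Gb moves to pitch class 0. On the letter D that is Dbb.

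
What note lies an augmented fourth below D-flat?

Abb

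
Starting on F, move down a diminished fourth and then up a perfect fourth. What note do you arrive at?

A diminished fourth down from F is C# (letter C, 4 semitones down).
A perfect fourth up from C# is F# (letter F, 5 semitones up).

F#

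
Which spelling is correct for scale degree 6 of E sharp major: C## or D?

C##

Each scale degree takes a distinct letter name. Degree 6 of a scale on E must use the letter C.
C## and D are enharmonically the same pitch, but only C## uses the letter C, so it is the correct spelling here.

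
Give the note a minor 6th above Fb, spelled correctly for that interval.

F up a major sixth is D, so the target letter is D.
From Fb, a minor sixth is 8 semitones up: Dbb.

Dbb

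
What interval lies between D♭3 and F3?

Counting letters D–E–F gives a third.
Db→F = 4 semitones, exactly the major third.

major third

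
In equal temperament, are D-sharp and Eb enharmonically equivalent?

D# = pitch class 3 and Eb = pitch class 3 — the same pitch class, so they are enharmonic equivalents.

Yes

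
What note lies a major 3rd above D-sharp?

F##

D up a major third is F#, so the target letter is F.
From D#, a major third is 4 semitones up: F##.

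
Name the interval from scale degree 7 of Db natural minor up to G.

Scale degree 7 of Db natural minor is Cb.
Cb up to G: letters C→G make it a fifth; 8 semitones makes it augmented.

augmented fifth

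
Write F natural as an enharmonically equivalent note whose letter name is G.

Gbb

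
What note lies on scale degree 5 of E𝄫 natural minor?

The Ebb natural minor scale runs Ebb Fb Gbb Abb Bbb Cbb Dbb.
Degree 5 is Bbb.

Bbb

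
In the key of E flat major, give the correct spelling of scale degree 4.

Ab

The Eb major scale runs Eb F G Ab Bb C D.
Degree 4 is Ab.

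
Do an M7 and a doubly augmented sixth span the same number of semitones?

Yes

A major seventh spans 11 semitones; a doubly augmented sixth spans 11.
They are enharmonically equivalent.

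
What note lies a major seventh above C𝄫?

Bbb

A seventh above C lands on the letter B.
A major seventh spans 11 semitones, so Cbb moves to pitch class 9. On the letter B that is Bbb.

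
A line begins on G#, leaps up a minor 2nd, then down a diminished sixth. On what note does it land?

C##

A minor second up from G# is A (letter A, 1 semitone up).
A diminished sixth down from A is C## (letter C, 7 semitones down).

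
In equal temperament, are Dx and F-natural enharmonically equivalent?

D## is pitch class 4; F is pitch class 5.
The pitch classes differ (4 vs. 5), so they are not enharmonic equivalents.

No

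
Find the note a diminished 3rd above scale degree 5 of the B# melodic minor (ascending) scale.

Scale degree 5 of B# melodic minor (ascending) is F##.
A diminished third (2 semitones) above F## lands on the letter A, giving A.

A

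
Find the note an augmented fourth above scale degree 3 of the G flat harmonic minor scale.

Eb

Scale degree 3 of Gb harmonic minor is Bbb.
An augmented fourth (6 semitones) above Bbb lands on the letter E, giving Eb.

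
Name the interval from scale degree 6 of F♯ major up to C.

diminished seventh

Scale degree 6 of F# major is D#.
D# up to C: letters D→C make it a seventh; 9 semitones makes it diminished.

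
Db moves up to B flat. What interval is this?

major sixth

The letter names run D→B, a span of 5 letter steps, so the interval is some kind of sixth.
Db to Bb is 9 semitones. A major sixth is 9, so 9 makes it major.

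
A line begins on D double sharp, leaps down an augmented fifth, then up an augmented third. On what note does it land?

B##

An augmented fifth down from D## is G# (letter G, 8 semitones down).
An augmented third up from G# is B## (letter B, 5 semitones up).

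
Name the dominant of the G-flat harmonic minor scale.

The Gb harmonic minor scale runs Gb Ab Bbb Cb Db Ebb F.
Degree 5 is Db.

Db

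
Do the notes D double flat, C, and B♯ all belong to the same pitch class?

Yes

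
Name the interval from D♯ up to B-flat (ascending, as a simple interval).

The letter names run D→B, a span of 5 letter steps, so the interval is some kind of sixth.
D# to Bb is 7 semitones. A major sixth is 9, so 7 makes it diminished.

diminished sixth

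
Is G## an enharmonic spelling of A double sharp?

No

Two spellings are enharmonically equivalent only if they share a pitch class.
Here G## → 9, A## → 11; 9 ≠ 11, so they are not.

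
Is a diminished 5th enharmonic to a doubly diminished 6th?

Yes

A diminished fifth spans 6 semitones; a doubly diminished sixth spans 6.
They are enharmonically equivalent.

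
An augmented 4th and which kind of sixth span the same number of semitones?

doubly diminished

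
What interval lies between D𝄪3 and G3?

doubly diminished fourth

The letter names run D→G, a span of 3 letter steps, so the interval is some kind of fourth.
D## to G is 3 semitones. A perfect fourth is 5, so 3 makes it doubly diminished.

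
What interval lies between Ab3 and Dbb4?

The letter names run A→D, a span of 3 letter steps, so the interval is some kind of fourth.
Ab to Dbb is 4 semitones. A perfect fourth is 5, so 4 makes it diminished.

diminished fourth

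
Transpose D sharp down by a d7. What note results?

E##

A seventh below D lands on the letter E.
A diminished seventh spans 9 semitones, so D# moves to pitch class 6. On the letter E that is E##.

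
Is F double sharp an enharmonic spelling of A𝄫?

F## is pitch class 7; Abb is pitch class 7.
All spellings map to pitch class 7, so they are enharmonically equivalent.

Yes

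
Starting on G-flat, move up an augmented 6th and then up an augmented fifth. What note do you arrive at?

B#

An augmented sixth up from Gb is E (letter E, 10 semitones up).
An augmented fifth up from E is B# (letter B, 8 semitones up).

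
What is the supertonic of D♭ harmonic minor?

Eb

The Db harmonic minor scale runs Db Eb Fb Gb Ab Bbb C.
Degree 2 is Eb.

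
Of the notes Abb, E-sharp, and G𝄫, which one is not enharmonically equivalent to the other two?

In 12-tone equal temperament, enharmonic equivalents share a pitch class. Abb is pitch class 7; E# is pitch class 5; Gbb is pitch class 5.
E# and Gbb share pitch class 5, while Abb is pitch class 7.

Abb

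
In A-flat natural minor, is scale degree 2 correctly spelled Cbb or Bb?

Each scale degree takes a distinct letter name. Degree 2 of a scale on A must use the letter B.
Bb and Cbb are enharmonically the same pitch, but only Bb uses the letter B, so it is the correct spelling here.

Bb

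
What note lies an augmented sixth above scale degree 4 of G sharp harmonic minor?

A##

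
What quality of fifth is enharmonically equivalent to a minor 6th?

A minor sixth spans 8 semitones.
A fifth spanning 8 semitones is augmented (the perfect fifth is 7).

augmented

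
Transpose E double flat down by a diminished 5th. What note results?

A fifth below E lands on the letter A.
A diminished fifth spans 6 semitones, so Ebb moves to pitch class 8. On the letter A that is Ab.

Ab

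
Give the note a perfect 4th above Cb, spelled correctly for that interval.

A fourth above C lands on the letter F.
A perfect fourth spans 5 semitones, so Cb moves to pitch class 4. On the letter F that is Fb.

Fb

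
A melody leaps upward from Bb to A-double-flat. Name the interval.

The letter names run B→A, a span of 6 letter steps, so the interval is some kind of seventh.
Bb to Abb is 9 semitones. A major seventh is 11, so 9 makes it diminished.

diminished seventh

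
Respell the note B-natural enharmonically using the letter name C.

Cb

B is pitch class 11. The letter C alone is pitch class 0.
To reach pitch class 11 from C requires an offset of -1 semitone, i.e. flat: Cb.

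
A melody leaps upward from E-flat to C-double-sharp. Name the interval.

doubly augmented sixth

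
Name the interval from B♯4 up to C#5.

minor second

Counting letters B–C gives a second.
B#→C# = 1 semitone, 1 narrower than the major second (2), so minor.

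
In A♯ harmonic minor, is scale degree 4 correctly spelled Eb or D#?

D#

Each scale degree takes a distinct letter name. Degree 4 of a scale on A must use the letter D.
D# and Eb are enharmonically the same pitch, but only D# uses the letter D, so it is the correct spelling here.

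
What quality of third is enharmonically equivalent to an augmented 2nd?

An augmented second spans 3 semitones.
A third spanning 3 semitones is minor (the major third is 4).

minor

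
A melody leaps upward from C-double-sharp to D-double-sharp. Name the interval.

The letter names run C→D, a span of 1 letter step, so the interval is some kind of second.
C## to D## is 2 semitones. A major second is 2, so 2 makes it major.

major second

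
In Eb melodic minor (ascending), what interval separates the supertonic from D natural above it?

major sixth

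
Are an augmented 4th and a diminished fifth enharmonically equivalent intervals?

An augmented fourth spans 6 semitones; a diminished fifth spans 6.
They are enharmonically equivalent.

Yes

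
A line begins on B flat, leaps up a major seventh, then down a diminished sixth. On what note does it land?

C##

A major seventh up from Bb is A (letter A, 11 semitones up).
A diminished sixth down from A is C## (letter C, 7 semitones down).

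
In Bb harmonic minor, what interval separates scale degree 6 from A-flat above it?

major second

Scale degree 6 of Bb harmonic minor is Gb.
Gb up to Ab: letters G→A make it a second; 2 semitones makes it major.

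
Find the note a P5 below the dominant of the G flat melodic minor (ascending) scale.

Gb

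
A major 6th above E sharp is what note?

A sixth above E lands on the letter C.
A major sixth spans 9 semitones, so E# moves to pitch class 2. On the letter C that is C##.

C##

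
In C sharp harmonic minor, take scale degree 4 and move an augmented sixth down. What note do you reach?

Ab

Scale degree 4 of C# harmonic minor is F#.
An augmented sixth (10 semitones) below F# lands on the letter A, giving Ab.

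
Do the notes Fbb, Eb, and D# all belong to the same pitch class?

Yes

Fbb = pitch class 3 and Eb = pitch class 3 and D# = pitch class 3 — the same pitch class, so they are enharmonic equivalents.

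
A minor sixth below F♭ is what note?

Ab

F down a major sixth is Ab, so the target letter is A.
From Fb, a minor sixth is 8 semitones down: Ab.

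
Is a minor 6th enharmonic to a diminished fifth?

No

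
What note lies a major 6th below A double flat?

A down a major sixth is C, so the target letter is C.
From Abb, a major sixth is 9 semitones down: Cbb.

Cbb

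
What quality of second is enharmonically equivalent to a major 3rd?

A major third spans 4 semitones.
A second spanning 4 semitones is doubly augmented (the major second is 2).

doubly augmented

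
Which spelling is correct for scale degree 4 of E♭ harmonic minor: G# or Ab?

Ab

Each scale degree takes a distinct letter name. Degree 4 of a scale on E must use the letter A.
Ab and G# are enharmonically the same pitch, but only Ab uses the letter A, so it is the correct spelling here.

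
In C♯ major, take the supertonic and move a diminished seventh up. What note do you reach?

C

The supertonic of C# major is D#.
A diminished seventh (9 semitones) above D# lands on the letter C, giving C.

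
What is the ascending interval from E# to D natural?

diminished seventh

The letter names run E→D, a span of 6 letter steps, so the interval is some kind of seventh.
E# to D is 9 semitones. A major seventh is 11, so 9 makes it diminished.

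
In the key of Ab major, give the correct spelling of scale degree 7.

G

Degree 7 takes the letter 6 steps above A, which is G.
In major, degree 7 sits 11 semitones above the tonic. Ab + 11 semitones is pitch class 7, spelled on G as G.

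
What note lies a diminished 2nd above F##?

A second above F lands on the letter G.
A diminished second spans 0 semitones, so F## moves to pitch class 7. On the letter G that is G.

G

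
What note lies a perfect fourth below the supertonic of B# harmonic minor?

G##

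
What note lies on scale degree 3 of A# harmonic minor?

C#

The A# harmonic minor scale runs A# B# C# D# E# F# G##.
Degree 3 is C#.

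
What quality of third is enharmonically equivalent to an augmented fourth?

doubly augmented

An augmented fourth spans 6 semitones.
A third spanning 6 semitones is doubly augmented (the major third is 4).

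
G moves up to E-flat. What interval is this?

minor sixth

The letter names run G→E, a span of 5 letter steps, so the interval is some kind of sixth.
G to Eb is 8 semitones. A major sixth is 9, so 8 makes it minor.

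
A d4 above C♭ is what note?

A fourth above C lands on the letter F.
A diminished fourth spans 4 semitones, so Cb moves to pitch class 3. On the letter F that is Fbb.

Fbb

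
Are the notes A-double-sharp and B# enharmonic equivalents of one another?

Two spellings are enharmonically equivalent only if they share a pitch class.
Here A## → 11, B# → 0; 0 ≠ 11, so they are not.

No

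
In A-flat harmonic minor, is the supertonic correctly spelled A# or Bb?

Bb

Each scale degree takes a distinct letter name. Degree 2 of a scale on A must use the letter B.
Bb and A# are enharmonically the same pitch, but only Bb uses the letter B, so it is the correct spelling here.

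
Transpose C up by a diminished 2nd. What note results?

A second above C lands on the letter D.
A diminished second spans 0 semitones, so C moves to pitch class 0. On the letter D that is Dbb.

Dbb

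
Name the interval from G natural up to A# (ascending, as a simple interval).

Counting letters G–A gives a second.
G→A# = 3 semitones, 1 wider than the major second (2), so augmented.

augmented second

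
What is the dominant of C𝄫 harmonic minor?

Gbb

Degree 5 takes the letter 4 steps above C, which is G.
In harmonic minor, degree 5 sits 7 semitones above the tonic. Cbb + 7 semitones is pitch class 5, spelled on G as Gbb.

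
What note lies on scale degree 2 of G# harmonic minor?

Degree 2 takes the letter 1 step above G, which is A.
In harmonic minor, degree 2 sits 2 semitones above the tonic. G# + 2 semitones is pitch class 10, spelled on A as A#.

A#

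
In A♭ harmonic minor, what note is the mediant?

Cb

Degree 3 takes the letter 2 steps above A, which is C.
In harmonic minor, degree 3 sits 3 semitones above the tonic. Ab + 3 semitones is pitch class 11, spelled on C as Cb.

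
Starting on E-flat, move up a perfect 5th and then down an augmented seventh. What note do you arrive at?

Cbb

A perfect fifth up from Eb is Bb (letter B, 7 semitones up).
An augmented seventh down from Bb is Cbb (letter C, 12 semitones down).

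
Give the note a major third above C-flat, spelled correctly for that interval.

A third above C lands on the letter E.
A major third spans 4 semitones, so Cb moves to pitch class 3. On the letter E that is Eb.

Eb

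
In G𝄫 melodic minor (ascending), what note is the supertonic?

Degree 2 takes the letter 1 step above G, which is A.
In melodic minor (ascending), degree 2 sits 2 semitones above the tonic. Gbb + 2 semitones is pitch class 7, spelled on A as Abb.

Abb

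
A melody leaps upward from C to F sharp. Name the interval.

The letter names run C→F, a span of 3 letter steps, so the interval is some kind of fourth.
C to F# is 6 semitones. A perfect fourth is 5, so 6 makes it augmented.

augmented fourth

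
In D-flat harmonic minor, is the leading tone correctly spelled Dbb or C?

C

Each scale degree takes a distinct letter name. Degree 7 of a scale on D must use the letter C.
C and Dbb are enharmonically the same pitch, but only C uses the letter C, so it is the correct spelling here.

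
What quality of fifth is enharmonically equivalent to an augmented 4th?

diminished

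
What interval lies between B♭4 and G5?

major sixth

The letter names run B→G, a span of 5 letter steps, so the interval is some kind of sixth.
Bb to G is 9 semitones. A major sixth is 9, so 9 makes it major.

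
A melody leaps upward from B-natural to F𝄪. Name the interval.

Counting letters B–C–D–E–F gives a fifth.
B→F## = 8 semitones, 1 wider than the perfect fifth (7), so augmented.

augmented fifth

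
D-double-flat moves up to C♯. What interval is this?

doubly augmented seventh

Counting letters D–E–F–G–A–B–C gives a seventh.
Dbb→C# = 13 semitones, 2 wider than the major seventh (11), so doubly augmented.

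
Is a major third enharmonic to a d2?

No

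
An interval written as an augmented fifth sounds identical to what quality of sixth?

minor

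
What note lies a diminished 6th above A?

Fb

A up a major sixth is F#, so the target letter is F.
From A, a diminished sixth is 7 semitones up: Fb.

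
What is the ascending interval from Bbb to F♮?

augmented fifth

Counting letters B–C–D–E–F gives a fifth.
Bbb→F = 8 semitones, 1 wider than the perfect fifth (7), so augmented.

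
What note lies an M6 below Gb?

Bbb

A sixth below G lands on the letter B.
A major sixth spans 9 semitones, so Gb moves to pitch class 9. On the letter B that is Bbb.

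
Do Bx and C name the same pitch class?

No

Two spellings are enharmonically equivalent only if they share a pitch class.
Here B## → 1, C → 0; 0 ≠ 1, so they are not.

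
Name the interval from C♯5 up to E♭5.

The letter names run C→E, a span of 2 letter steps, so the interval is some kind of third.
C# to Eb is 2 semitones. A major third is 4, so 2 makes it diminished.

diminished third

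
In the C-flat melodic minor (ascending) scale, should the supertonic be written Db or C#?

Db

Each scale degree takes a distinct letter name. Degree 2 of a scale on C must use the letter D.
Db and C# are enharmonically the same pitch, but only Db uses the letter D, so it is the correct spelling here.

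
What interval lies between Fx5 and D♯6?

minor sixth

The letter names run F→D, a span of 5 letter steps, so the interval is some kind of sixth.
F## to D# is 8 semitones. A major sixth is 9, so 8 makes it minor.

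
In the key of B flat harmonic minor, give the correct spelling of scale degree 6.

Gb

The Bb harmonic minor scale runs Bb C Db Eb F Gb A.
Degree 6 is Gb.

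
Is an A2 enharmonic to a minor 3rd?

Yes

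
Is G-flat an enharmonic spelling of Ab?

No

Gb is pitch class 6; Ab is pitch class 8.
The pitch classes differ (6 vs. 8), so they are not enharmonic equivalents.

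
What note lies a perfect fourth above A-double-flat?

Dbb

A up a perfect fourth is D, so the target letter is D.
From Abb, a perfect fourth is 5 semitones up: Dbb.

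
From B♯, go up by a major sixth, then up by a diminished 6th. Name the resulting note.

A major sixth up from B# is G## (letter G, 9 semitones up).
A diminished sixth up from G## is E (letter E, 7 semitones up).

E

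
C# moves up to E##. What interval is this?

The letter names run C→E, a span of 2 letter steps, so the interval is some kind of third.
C# to E## is 5 semitones. A major third is 4, so 5 makes it augmented.

augmented third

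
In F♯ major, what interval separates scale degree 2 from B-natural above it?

minor third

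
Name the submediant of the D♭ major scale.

Bb

Degree 6 takes the letter 5 steps above D, which is B.
In major, degree 6 sits 9 semitones above the tonic. Db + 9 semitones is pitch class 10, spelled on B as Bb.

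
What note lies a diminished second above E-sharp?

F

E up a major second is F#, so the target letter is F.
From E#, a diminished second is 0 semitones up: F.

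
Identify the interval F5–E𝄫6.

diminished seventh

Counting letters F–G–A–B–C–D–E gives a seventh.
F→Ebb = 9 semitones, 2 narrower than the major seventh (11), so diminished.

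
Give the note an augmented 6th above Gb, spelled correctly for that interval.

E

G up a major sixth is E, so the target letter is E.
From Gb, an augmented sixth is 10 semitones up: E.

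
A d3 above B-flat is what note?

A third above B lands on the letter D.
A diminished third spans 2 semitones, so Bb moves to pitch class 0. On the letter D that is Dbb.

Dbb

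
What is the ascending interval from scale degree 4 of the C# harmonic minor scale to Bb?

diminished fourth

Scale degree 4 of C# harmonic minor is F#.
F# up to Bb: letters F→B make it a fourth; 4 semitones makes it diminished.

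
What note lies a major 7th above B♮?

A seventh above B lands on the letter A.
A major seventh spans 11 semitones, so B moves to pitch class 10. On the letter A that is A#.

A#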